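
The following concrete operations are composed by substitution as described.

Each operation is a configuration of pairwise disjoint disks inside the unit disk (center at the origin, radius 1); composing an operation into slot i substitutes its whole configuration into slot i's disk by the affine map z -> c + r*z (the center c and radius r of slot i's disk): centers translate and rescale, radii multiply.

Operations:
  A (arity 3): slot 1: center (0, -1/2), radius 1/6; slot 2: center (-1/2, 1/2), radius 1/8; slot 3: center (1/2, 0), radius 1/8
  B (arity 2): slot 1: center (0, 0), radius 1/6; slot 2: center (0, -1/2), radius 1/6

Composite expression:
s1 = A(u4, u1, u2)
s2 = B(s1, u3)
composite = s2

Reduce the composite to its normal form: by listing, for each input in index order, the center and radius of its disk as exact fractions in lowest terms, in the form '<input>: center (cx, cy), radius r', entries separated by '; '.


u1: center (-1/12, 1/12), radius 1/48; u2: center (1/12, 0), radius 1/48; u3: center (0, -1/2), radius 1/6; u4: center (0, -1/12), radius 1/36


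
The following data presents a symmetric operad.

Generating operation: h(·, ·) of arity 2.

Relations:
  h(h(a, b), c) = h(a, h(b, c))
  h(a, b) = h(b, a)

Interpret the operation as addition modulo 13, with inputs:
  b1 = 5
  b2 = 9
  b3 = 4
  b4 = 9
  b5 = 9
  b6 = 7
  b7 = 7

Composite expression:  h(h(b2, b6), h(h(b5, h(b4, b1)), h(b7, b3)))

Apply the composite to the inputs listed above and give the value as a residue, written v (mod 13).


11 (mod 13)

h(b2, b6) = 3
h(b4, b1) = 1
h(b5, h(b4, b1)) = 10
h(b7, b3) = 11
h(h(b5, h(b4, b1)), h(b7, b3)) = 8
h(h(b2, b6), h(h(b5, h(b4, b1)), h(b7, b3))) = 11


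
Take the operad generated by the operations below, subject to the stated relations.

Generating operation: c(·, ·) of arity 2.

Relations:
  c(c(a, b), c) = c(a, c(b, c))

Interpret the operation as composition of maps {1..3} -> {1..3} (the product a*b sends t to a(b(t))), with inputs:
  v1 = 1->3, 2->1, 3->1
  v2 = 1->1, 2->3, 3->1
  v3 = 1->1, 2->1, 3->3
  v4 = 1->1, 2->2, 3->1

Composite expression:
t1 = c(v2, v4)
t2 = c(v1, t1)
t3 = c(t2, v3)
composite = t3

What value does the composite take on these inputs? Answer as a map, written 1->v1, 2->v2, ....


1->3, 2->3, 3->3

c(v2, v4) = 1->1, 2->3, 3->1
c(v1, c(v2, v4)) = 1->3, 2->1, 3->3
c(c(v1, c(v2, v4)), v3) = 1->3, 2->3, 3->3


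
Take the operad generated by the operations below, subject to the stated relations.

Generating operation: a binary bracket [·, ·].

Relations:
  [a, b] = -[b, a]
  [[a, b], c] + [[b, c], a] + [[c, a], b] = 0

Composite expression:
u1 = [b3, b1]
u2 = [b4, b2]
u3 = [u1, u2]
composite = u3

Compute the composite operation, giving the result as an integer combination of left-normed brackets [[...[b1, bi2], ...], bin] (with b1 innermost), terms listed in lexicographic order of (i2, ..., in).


[[[b1, b3], b2], b4] - [[[b1, b3], b4], b2]

A multilinear Lie element is pinned by b1-initial words (b1 innermost).
Composite bracket: [[b3, b1], [b4, b2]]
Expanding via [a, b] = ab - ba: 8 signed words (2^3 = 8).
Words beginning with b1 determine it all:
  sign of b1b3b2b4 is +1, so it contributes +[[[b1, b3], b2], b4]
  sign of b1b3b4b2 is -1, so it contributes -[[[b1, b3], b4], b2]


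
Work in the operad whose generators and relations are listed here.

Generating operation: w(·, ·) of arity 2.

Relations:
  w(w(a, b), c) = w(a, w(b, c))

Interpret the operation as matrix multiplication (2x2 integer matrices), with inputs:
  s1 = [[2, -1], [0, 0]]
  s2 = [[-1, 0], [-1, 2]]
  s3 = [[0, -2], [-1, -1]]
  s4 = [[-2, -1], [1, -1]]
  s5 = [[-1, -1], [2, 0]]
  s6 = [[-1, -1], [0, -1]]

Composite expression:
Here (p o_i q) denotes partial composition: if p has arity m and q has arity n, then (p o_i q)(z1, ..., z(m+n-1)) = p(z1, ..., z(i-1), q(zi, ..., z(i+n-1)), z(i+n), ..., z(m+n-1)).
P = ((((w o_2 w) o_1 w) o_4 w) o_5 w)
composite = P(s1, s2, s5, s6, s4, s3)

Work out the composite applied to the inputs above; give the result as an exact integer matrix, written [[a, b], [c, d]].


[[5, 13], [0, 0]]

w(s1, s2) = [[-1, -2], [0, 0]]
w(s4, s3) = [[1, 5], [1, -1]]
w(s6, w(s4, s3)) = [[-2, -4], [-1, 1]]
w(s5, w(s6, w(s4, s3))) = [[3, 3], [-4, -8]]
w(w(s1, s2), w(s5, w(s6, w(s4, s3)))) = [[5, 13], [0, 0]]


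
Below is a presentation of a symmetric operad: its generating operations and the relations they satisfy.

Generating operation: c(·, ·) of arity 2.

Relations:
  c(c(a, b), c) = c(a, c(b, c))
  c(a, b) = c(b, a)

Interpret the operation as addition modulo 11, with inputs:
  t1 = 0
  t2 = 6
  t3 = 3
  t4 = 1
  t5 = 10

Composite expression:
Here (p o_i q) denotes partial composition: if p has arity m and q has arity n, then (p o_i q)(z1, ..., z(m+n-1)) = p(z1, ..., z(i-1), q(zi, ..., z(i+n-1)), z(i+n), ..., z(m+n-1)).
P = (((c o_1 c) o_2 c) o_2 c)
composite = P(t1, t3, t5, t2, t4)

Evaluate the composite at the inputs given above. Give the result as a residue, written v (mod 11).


9 (mod 11)

c(t3, t5) = 2
c(c(t3, t5), t2) = 8
c(t1, c(c(t3, t5), t2)) = 8
c(c(t1, c(c(t3, t5), t2)), t4) = 9


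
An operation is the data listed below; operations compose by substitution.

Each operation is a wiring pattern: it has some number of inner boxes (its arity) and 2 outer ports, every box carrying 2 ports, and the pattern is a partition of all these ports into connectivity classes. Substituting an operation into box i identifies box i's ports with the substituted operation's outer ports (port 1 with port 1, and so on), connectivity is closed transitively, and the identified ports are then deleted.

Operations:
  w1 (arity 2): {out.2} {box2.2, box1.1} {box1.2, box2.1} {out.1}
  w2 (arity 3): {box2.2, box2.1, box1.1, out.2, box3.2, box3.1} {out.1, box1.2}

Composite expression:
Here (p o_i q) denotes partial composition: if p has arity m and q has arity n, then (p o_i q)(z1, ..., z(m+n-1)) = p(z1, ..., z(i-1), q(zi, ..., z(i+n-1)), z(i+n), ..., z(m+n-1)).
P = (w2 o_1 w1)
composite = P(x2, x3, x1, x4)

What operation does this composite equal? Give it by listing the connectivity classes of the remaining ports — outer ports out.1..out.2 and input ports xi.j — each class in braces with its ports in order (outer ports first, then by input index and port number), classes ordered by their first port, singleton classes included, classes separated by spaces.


{out.1} {out.2, x1.1, x1.2, x4.1, x4.2} {x2.1, x3.2} {x2.2, x3.1}


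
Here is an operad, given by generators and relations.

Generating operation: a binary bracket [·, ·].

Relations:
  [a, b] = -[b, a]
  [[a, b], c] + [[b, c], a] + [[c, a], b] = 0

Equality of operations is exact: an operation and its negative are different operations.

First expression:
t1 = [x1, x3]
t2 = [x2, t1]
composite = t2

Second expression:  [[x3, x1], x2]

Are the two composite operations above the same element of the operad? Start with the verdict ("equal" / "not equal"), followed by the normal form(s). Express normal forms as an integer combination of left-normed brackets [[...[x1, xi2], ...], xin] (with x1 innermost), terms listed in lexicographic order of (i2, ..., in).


equal — both sides give -[[x1, x3], x2]


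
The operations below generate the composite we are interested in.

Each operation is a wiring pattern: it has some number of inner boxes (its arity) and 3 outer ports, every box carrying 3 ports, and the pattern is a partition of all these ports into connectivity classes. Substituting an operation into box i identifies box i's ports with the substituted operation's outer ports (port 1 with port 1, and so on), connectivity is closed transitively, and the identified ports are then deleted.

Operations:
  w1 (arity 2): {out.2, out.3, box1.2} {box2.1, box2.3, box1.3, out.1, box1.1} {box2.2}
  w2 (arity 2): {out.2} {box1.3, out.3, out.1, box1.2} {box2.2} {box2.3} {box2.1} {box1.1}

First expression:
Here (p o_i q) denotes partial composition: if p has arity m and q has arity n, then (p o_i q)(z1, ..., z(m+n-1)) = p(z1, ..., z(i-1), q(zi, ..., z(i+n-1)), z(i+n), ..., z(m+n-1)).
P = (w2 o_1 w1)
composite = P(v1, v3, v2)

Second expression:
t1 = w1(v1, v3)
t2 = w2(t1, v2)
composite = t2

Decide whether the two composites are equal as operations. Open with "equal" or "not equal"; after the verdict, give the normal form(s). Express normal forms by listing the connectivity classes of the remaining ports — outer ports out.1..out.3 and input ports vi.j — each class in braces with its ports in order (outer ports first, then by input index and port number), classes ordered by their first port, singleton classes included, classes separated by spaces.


equal; both compose to {out.1, out.3, v1.2} {out.2} {v1.1, v1.3, v3.1, v3.3} {v2.1} {v2.2} {v2.3} {v3.2}


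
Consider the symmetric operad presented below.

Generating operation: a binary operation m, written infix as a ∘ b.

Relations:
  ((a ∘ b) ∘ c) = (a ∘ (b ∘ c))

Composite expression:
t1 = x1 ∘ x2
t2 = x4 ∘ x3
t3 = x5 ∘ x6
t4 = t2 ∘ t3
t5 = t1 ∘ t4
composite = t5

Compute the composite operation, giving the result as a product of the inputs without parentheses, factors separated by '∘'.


x1 ∘ x2 ∘ x4 ∘ x3 ∘ x5 ∘ x6


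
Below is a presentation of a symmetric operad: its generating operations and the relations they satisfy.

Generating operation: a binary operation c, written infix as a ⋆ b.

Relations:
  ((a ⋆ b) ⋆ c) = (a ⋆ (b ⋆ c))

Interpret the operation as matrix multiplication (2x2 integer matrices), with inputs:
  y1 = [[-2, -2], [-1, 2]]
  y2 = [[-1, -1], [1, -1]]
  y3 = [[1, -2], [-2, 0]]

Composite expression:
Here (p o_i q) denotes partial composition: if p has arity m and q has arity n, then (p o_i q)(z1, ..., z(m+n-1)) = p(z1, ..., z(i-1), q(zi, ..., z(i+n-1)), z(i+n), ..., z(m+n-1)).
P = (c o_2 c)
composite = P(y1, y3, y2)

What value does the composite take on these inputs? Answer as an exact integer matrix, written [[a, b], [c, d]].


(y3 ⋆ y2) = [[-3, 1], [2, 2]]
(y1 ⋆ (y3 ⋆ y2)) = [[2, -6], [7, 3]]

[[2, -6], [7, 3]]


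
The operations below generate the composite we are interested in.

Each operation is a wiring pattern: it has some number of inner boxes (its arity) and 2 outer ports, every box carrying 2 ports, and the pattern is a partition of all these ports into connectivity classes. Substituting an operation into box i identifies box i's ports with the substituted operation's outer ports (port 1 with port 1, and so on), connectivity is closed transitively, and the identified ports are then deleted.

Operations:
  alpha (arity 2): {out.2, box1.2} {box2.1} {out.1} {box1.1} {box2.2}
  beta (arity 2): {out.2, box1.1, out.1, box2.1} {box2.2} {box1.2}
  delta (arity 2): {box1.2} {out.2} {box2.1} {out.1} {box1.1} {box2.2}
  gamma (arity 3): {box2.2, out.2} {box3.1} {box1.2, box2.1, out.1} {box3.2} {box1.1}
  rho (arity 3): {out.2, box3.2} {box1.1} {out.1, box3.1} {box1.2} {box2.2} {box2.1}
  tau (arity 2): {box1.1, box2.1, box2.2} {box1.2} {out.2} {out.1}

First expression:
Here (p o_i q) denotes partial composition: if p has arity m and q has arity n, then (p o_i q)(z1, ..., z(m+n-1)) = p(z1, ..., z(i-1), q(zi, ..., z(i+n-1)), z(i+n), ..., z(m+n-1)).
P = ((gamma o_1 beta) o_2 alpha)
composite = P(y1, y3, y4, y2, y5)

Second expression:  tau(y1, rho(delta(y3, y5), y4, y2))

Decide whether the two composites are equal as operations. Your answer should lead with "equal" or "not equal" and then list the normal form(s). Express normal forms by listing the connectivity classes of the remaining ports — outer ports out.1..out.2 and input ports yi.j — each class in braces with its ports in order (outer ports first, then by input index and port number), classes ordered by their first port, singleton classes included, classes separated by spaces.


not equal: they reduce to {out.1, y1.1, y2.1} {out.2, y2.2} {y1.2} {y3.1} {y3.2} {y4.1} {y4.2} {y5.1} {y5.2} and {out.1} {out.2} {y1.1, y2.1, y2.2} {y1.2} {y3.1} {y3.2} {y4.1} {y4.2} {y5.1} {y5.2}

The first expression, normalized: {out.1, y1.1, y2.1} {out.2, y2.2} {y1.2} {y3.1} {y3.2} {y4.1} {y4.2} {y5.1} {y5.2}
The second expression, normalized: {out.1} {out.2} {y1.1, y2.1, y2.2} {y1.2} {y3.1} {y3.2} {y4.1} {y4.2} {y5.1} {y5.2}
They disagree, so not equal.


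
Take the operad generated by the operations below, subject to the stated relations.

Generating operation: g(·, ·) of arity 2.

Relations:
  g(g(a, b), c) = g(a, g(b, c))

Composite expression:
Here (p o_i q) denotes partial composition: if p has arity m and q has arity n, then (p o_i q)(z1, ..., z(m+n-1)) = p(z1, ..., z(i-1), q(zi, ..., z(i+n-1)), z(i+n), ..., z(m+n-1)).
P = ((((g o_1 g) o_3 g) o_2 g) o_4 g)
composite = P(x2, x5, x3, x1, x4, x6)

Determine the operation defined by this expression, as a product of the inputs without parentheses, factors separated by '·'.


Under associativity of g, the answer is the x's in reading order.
g(x5, x3) linearizes to x5 · x3
g(x2, g(x5, x3)) linearizes to x2 · x5 · x3
g(x1, x4) linearizes to x1 · x4
g(g(x1, x4), x6) linearizes to x1 · x4 · x6
g(g(x2, g(x5, x3)), g(g(x1, x4), x6)) linearizes to x2 · x5 · x3 · x1 · x4 · x6

x2 · x5 · x3 · x1 · x4 · x6


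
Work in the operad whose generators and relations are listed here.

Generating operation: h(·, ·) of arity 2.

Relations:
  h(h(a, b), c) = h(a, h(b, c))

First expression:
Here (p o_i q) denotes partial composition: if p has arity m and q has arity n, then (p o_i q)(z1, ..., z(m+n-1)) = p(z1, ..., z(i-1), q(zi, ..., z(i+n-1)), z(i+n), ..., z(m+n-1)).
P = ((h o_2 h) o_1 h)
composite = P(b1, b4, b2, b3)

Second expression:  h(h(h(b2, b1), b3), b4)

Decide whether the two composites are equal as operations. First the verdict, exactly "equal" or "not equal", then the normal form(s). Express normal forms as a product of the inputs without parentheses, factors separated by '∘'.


In normal form, the first expression is b1 ∘ b4 ∘ b2 ∘ b3
In normal form, the second expression is b2 ∘ b1 ∘ b3 ∘ b4
Distinct normal forms: not equal.

not equal: they reduce to b1 ∘ b4 ∘ b2 ∘ b3 and b2 ∘ b1 ∘ b3 ∘ b4


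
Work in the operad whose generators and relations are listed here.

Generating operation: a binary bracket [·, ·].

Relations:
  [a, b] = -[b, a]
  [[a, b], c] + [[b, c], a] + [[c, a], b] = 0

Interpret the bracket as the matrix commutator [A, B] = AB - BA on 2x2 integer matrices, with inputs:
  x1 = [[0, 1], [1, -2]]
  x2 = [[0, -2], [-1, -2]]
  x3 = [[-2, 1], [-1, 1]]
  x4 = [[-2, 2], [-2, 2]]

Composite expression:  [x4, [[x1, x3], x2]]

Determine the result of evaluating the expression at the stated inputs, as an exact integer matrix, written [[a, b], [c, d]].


[[-16, 36], [4, 16]]


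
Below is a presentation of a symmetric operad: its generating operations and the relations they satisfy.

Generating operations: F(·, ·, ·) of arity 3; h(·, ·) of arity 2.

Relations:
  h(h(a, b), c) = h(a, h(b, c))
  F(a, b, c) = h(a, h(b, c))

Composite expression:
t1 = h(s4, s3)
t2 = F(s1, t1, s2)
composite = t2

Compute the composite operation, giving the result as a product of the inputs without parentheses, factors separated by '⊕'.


s1 ⊕ s4 ⊕ s3 ⊕ s2

Associativity of F dissolves the nesting; only the s-input order survives.
h(s4, s3) collapses to s4 ⊕ s3
F(s1, h(s4, s3), s2) collapses to s1 ⊕ s4 ⊕ s3 ⊕ s2


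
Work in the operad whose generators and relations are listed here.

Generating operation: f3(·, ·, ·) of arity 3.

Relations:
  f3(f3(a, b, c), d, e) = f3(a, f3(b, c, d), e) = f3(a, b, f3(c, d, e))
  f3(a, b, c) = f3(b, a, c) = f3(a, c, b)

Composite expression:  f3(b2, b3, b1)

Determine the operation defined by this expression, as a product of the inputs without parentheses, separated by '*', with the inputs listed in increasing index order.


b1 * b2 * b3

Both nesting and order wash out for f3; what remains is which b's occur.
f3(b2, b3, b1) spells out as b2 * b3 * b1
commutativity sorts the factors: b1 * b2 * b3


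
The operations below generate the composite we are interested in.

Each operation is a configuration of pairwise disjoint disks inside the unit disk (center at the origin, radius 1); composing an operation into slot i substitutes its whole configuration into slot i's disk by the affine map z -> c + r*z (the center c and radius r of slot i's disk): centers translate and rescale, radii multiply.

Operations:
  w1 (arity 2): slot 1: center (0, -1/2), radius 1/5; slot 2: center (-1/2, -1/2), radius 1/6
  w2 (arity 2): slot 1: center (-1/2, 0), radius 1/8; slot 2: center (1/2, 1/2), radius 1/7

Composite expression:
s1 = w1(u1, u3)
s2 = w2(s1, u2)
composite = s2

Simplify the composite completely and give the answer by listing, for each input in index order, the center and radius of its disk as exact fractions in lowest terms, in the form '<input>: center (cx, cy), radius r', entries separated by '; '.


Only the slot chain above each u matters under w2; compose those maps.
tracing u1 down its 2-map path: center (-1/2, -1/16), radius 1/40
tracing u3 down its 2-map path: center (-9/16, -1/16), radius 1/48
tracing u2 down its 1-map path: center (1/2, 1/2), radius 1/7

u1: center (-1/2, -1/16), radius 1/40; u2: center (1/2, 1/2), radius 1/7; u3: center (-9/16, -1/16), radius 1/48


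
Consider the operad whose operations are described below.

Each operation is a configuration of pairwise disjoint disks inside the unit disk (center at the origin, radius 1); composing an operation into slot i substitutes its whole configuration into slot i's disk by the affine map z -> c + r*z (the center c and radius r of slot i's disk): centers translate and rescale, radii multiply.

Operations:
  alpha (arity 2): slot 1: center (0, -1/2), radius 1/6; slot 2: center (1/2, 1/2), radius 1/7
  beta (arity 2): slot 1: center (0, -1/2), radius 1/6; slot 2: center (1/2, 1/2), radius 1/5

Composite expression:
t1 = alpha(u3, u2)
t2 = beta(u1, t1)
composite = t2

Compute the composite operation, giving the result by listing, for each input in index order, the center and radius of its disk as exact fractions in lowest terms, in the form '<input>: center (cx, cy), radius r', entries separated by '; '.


u1: center (0, -1/2), radius 1/6; u2: center (3/5, 3/5), radius 1/35; u3: center (1/2, 2/5), radius 1/30


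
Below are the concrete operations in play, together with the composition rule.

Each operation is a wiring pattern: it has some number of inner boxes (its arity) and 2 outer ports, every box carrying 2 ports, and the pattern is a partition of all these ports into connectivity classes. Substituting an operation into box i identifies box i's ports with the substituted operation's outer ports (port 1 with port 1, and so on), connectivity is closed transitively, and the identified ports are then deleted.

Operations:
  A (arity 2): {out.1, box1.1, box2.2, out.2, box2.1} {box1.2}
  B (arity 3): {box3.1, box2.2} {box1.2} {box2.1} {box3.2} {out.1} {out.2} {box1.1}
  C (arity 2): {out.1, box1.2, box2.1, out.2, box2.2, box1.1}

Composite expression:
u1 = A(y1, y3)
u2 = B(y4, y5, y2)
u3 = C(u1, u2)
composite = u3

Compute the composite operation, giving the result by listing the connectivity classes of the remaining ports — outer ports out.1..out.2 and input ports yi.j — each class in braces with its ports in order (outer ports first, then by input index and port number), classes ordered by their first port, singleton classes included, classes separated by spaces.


{out.1, out.2, y1.1, y3.1, y3.2} {y1.2} {y2.1, y5.2} {y2.2} {y4.1} {y4.2} {y5.1}

Two ports join when wires chain via C-identified ports.
after A, the pattern on (y1, y3) reads {out.1, out.2, y1.1, y3.1, y3.2} {y1.2} (out.j = its outer ports)
after B, the pattern on (y4, y5, y2) reads {out.1} {out.2} {y2.1, y5.2} {y2.2} {y4.1} {y4.2} {y5.1} (out.j = its outer ports)
after C, the pattern on (y1, y3, y4, y5, y2) reads {out.1, out.2, y1.1, y3.1, y3.2} {y1.2} {y2.1, y5.2} {y2.2} {y4.1} {y4.2} {y5.1} (out.j = its outer ports)


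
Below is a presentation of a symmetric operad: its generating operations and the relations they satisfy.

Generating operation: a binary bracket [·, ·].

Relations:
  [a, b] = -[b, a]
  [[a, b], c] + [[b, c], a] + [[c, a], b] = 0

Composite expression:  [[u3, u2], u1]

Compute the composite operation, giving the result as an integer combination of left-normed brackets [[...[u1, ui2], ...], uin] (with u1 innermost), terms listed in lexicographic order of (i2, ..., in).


In the tensor algebra, words opening u1 carry the u1-anchored form.
Composite bracket: [[u3, u2], u1]
Each bracket splits as ab - ba, giving 4 signed words (2^2 = 4).
Coefficients come from the u1-initial words:
  u1u2u3 (sign +1) contributes +[[u1, u2], u3]
  u1u3u2 (sign -1) contributes -[[u1, u3], u2]

[[u1, u2], u3] - [[u1, u3], u2]


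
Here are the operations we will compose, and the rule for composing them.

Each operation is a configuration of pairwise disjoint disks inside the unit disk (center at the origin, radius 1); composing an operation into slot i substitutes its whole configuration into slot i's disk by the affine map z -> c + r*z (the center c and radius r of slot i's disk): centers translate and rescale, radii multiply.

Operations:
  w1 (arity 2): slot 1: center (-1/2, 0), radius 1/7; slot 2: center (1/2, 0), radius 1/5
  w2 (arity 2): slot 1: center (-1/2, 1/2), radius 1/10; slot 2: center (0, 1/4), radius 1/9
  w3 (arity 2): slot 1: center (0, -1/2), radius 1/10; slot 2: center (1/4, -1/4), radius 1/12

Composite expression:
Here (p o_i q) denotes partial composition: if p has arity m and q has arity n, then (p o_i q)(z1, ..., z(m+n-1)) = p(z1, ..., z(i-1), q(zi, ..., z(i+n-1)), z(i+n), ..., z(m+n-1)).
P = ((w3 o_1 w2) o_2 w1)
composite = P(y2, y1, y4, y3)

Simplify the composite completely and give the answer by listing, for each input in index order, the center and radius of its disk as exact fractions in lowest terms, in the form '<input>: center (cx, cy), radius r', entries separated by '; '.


Affine substitution under w3: radii multiply and y-centers shift.
tracing y2 down its 2-map path: center (-1/20, -9/20), radius 1/100
tracing y1 down its 3-map path: center (-1/180, -19/40), radius 1/630
tracing y4 down its 3-map path: center (1/180, -19/40), radius 1/450
tracing y3 down its 1-map path: center (1/4, -1/4), radius 1/12

y1: center (-1/180, -19/40), radius 1/630; y2: center (-1/20, -9/20), radius 1/100; y3: center (1/4, -1/4), radius 1/12; y4: center (1/180, -19/40), radius 1/450


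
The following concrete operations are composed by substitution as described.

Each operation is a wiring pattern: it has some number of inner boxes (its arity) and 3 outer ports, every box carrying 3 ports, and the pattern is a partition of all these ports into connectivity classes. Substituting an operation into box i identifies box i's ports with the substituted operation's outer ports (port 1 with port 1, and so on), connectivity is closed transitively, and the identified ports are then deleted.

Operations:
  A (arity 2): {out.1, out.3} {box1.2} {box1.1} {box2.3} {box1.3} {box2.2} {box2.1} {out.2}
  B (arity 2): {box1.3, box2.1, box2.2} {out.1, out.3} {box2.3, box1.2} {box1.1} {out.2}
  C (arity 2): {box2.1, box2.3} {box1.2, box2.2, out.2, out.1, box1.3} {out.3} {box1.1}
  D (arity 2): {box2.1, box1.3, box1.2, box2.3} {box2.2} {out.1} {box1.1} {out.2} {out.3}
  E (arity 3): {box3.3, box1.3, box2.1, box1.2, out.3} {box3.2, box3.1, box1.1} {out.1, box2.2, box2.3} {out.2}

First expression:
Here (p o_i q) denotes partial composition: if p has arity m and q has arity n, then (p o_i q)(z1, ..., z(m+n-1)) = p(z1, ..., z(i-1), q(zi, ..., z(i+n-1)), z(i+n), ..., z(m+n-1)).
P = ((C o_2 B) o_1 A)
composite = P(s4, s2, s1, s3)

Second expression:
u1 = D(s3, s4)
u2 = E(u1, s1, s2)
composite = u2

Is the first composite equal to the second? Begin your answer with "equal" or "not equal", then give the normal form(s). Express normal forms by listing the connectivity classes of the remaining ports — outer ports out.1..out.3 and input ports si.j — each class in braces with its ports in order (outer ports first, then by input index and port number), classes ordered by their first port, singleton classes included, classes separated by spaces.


Normal form of the first expression: {out.1, out.2} {out.3} {s1.1} {s1.2, s3.3} {s1.3, s3.1, s3.2} {s2.1} {s2.2} {s2.3} {s4.1} {s4.2} {s4.3}
Normal form of the second expression: {out.1, s1.2, s1.3} {out.2} {out.3, s1.1, s2.3} {s2.1, s2.2} {s3.1} {s3.2, s3.3, s4.1, s4.3} {s4.2}
The normal forms differ: not equal.

not equal: they reduce to {out.1, out.2} {out.3} {s1.1} {s1.2, s3.3} {s1.3, s3.1, s3.2} {s2.1} {s2.2} {s2.3} {s4.1} {s4.2} {s4.3} and {out.1, s1.2, s1.3} {out.2} {out.3, s1.1, s2.3} {s2.1, s2.2} {s3.1} {s3.2, s3.3, s4.1, s4.3} {s4.2}


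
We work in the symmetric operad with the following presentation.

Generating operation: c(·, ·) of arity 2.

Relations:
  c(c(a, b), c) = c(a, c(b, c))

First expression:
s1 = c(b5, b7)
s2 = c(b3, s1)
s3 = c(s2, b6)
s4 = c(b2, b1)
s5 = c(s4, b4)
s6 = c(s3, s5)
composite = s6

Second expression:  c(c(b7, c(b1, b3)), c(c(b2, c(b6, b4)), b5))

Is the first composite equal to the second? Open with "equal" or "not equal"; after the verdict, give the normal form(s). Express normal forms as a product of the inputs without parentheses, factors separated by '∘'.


not equal; first: b3 ∘ b5 ∘ b7 ∘ b6 ∘ b2 ∘ b1 ∘ b4; second: b7 ∘ b1 ∘ b3 ∘ b2 ∘ b6 ∘ b4 ∘ b5


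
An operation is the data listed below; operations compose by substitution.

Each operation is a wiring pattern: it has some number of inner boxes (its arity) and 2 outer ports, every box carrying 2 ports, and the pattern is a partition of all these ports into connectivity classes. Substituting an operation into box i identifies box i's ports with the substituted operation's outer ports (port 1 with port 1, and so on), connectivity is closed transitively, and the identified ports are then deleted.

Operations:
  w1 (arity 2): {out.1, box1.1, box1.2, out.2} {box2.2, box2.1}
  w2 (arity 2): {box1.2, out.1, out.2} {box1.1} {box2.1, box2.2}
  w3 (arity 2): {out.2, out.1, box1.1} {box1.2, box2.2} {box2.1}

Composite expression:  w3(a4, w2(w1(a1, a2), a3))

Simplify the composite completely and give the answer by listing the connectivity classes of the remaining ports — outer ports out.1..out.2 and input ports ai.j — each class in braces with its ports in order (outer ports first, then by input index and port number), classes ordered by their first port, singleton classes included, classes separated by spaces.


{out.1, out.2, a4.1} {a1.1, a1.2, a4.2} {a2.1, a2.2} {a3.1, a3.2}

Treat the ports identified at w3 as solder joints: merge, then drop.
after w1, the pattern on (a1, a2) reads {out.1, out.2, a1.1, a1.2} {a2.1, a2.2} (out.j = its outer ports)
after w2, the pattern on (a1, a2, a3) reads {out.1, out.2, a1.1, a1.2} {a2.1, a2.2} {a3.1, a3.2} (out.j = its outer ports)
after w3, the pattern on (a4, a1, a2, a3) reads {out.1, out.2, a4.1} {a1.1, a1.2, a4.2} {a2.1, a2.2} {a3.1, a3.2} (out.j = its outer ports)


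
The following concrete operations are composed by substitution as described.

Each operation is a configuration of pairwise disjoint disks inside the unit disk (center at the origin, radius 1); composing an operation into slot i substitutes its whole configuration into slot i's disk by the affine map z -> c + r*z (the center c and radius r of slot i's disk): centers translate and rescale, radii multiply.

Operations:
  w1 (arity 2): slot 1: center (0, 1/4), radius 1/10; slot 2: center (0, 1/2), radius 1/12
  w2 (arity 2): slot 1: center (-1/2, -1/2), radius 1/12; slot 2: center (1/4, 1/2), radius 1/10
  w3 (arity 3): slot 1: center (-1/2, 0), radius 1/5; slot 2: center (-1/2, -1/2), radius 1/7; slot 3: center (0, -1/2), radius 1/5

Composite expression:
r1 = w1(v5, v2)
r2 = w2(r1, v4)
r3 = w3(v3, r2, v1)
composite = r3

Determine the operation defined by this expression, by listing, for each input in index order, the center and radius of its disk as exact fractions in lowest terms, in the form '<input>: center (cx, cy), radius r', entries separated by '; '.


Only the slot chain above each v matters under w3; compose those maps.
input v3: applying the 1 nested substitution gives center (-1/2, 0), radius 1/5
input v5: applying the 3 nested substitutions gives center (-4/7, -191/336), radius 1/840
input v2: applying the 3 nested substitutions gives center (-4/7, -95/168), radius 1/1008
input v4: applying the 2 nested substitutions gives center (-13/28, -3/7), radius 1/70
input v1: applying the 1 nested substitution gives center (0, -1/2), radius 1/5

v1: center (0, -1/2), radius 1/5; v2: center (-4/7, -95/168), radius 1/1008; v3: center (-1/2, 0), radius 1/5; v4: center (-13/28, -3/7), radius 1/70; v5: center (-4/7, -191/336), radius 1/840


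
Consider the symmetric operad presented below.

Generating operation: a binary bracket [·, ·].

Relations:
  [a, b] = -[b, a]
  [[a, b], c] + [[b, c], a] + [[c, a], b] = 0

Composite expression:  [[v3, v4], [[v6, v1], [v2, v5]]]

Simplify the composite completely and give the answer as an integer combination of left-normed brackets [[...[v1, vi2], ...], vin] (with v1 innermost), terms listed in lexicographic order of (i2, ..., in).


[[[[[v1, v6], v2], v5], v3], v4] - [[[[[v1, v6], v2], v5], v4], v3] - [[[[[v1, v6], v5], v2], v3], v4] + [[[[[v1, v6], v5], v2], v4], v3]

A multilinear Lie element is pinned by v1-initial words (v1 innermost).
Composite bracket: [[v3, v4], [[v6, v1], [v2, v5]]]
Applying ab - ba throughout gives 32 signed words (2^5 = 32).
Only words starting with v1 matter:
  from v1v6v2v5v3v4, sign +1: term +[[[[[v1, v6], v2], v5], v3], v4]
  from v1v6v2v5v4v3, sign -1: term -[[[[[v1, v6], v2], v5], v4], v3]
  from v1v6v5v2v3v4, sign -1: term -[[[[[v1, v6], v5], v2], v3], v4]
  from v1v6v5v2v4v3, sign +1: term +[[[[[v1, v6], v5], v2], v4], v3]


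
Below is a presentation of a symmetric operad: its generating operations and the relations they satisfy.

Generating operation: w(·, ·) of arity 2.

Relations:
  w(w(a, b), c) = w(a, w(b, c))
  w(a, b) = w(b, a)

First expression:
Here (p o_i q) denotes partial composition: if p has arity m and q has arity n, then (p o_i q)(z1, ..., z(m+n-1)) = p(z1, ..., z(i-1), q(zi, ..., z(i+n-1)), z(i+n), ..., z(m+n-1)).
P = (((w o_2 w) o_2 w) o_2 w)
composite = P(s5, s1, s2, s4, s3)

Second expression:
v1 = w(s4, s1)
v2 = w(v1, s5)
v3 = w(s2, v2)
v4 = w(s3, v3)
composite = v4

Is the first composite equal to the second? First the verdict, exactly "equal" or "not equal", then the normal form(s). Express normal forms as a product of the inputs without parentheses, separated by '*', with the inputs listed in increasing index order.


equal: each reduces to s1 * s2 * s3 * s4 * s5

The first composite normalizes to s1 * s2 * s3 * s4 * s5
The second composite normalizes to s1 * s2 * s3 * s4 * s5
The normal forms match — equal.


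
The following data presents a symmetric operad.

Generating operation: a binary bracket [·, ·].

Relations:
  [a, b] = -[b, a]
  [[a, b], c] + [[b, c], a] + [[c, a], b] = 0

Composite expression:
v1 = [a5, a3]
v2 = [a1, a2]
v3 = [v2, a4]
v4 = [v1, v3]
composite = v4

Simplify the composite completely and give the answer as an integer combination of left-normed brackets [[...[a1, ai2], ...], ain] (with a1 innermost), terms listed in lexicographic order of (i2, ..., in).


[[[[a1, a2], a4], a3], a5] - [[[[a1, a2], a4], a5], a3]

Expand each bracket as ab - ba; the a1-initial words give the coefficients.
Composite bracket: [[a5, a3], [[a1, a2], a4]]
Each bracket splits as ab - ba, giving 16 signed words (2^4 = 16).
Keep just the words that open with a1:
  word a1a2a4a3a5 has sign +1, contributing +[[[[a1, a2], a4], a3], a5]
  word a1a2a4a5a3 has sign -1, contributing -[[[[a1, a2], a4], a5], a3]


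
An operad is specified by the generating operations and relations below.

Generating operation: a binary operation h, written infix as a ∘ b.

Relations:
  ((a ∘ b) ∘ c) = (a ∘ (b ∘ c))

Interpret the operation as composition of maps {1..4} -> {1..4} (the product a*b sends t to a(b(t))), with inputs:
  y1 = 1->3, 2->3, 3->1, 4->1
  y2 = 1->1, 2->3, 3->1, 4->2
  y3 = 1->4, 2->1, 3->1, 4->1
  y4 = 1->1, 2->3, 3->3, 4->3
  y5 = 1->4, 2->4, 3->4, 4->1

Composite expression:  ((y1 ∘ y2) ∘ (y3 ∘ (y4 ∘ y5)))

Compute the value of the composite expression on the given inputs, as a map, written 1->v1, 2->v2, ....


1->3, 2->3, 3->3, 4->3

(y1 ∘ y2) = 1->3, 2->1, 3->3, 4->3
(y4 ∘ y5) = 1->3, 2->3, 3->3, 4->1
(y3 ∘ (y4 ∘ y5)) = 1->1, 2->1, 3->1, 4->4
((y1 ∘ y2) ∘ (y3 ∘ (y4 ∘ y5))) = 1->3, 2->3, 3->3, 4->3


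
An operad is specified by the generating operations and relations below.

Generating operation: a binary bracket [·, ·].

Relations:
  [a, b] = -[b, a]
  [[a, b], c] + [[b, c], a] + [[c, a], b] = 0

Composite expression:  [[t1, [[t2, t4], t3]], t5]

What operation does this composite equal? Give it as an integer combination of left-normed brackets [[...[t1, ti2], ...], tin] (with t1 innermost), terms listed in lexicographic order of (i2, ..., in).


[[[[t1, t2], t4], t3], t5] - [[[[t1, t3], t2], t4], t5] + [[[[t1, t3], t4], t2], t5] - [[[[t1, t4], t2], t3], t5]

Left-normed coefficients sit on the t1-initial expansion words.
Composite bracket: [[t1, [[t2, t4], t3]], t5]
Each bracket splits as ab - ba, giving 16 signed words (2^4 = 16).
Words beginning with t1 determine it all:
  word t1t2t4t3t5 has sign +1, contributing +[[[[t1, t2], t4], t3], t5]
  word t1t3t2t4t5 has sign -1, contributing -[[[[t1, t3], t2], t4], t5]
  word t1t3t4t2t5 has sign +1, contributing +[[[[t1, t3], t4], t2], t5]
  word t1t4t2t3t5 has sign -1, contributing -[[[[t1, t4], t2], t3], t5]


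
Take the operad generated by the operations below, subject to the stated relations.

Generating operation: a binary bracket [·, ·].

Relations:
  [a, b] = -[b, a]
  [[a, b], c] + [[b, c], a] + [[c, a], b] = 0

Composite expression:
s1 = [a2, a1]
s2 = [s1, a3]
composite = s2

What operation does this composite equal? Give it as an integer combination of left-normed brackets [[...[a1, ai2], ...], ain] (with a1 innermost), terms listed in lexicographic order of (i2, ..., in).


A multilinear Lie element is pinned by a1-initial words (a1 innermost).
Composite bracket: [[a2, a1], a3]
Applying ab - ba throughout gives 4 signed words (2^2 = 4).
Only words starting with a1 matter:
  word a1a2a3 has sign -1, contributing -[[a1, a2], a3]

-[[a1, a2], a3]


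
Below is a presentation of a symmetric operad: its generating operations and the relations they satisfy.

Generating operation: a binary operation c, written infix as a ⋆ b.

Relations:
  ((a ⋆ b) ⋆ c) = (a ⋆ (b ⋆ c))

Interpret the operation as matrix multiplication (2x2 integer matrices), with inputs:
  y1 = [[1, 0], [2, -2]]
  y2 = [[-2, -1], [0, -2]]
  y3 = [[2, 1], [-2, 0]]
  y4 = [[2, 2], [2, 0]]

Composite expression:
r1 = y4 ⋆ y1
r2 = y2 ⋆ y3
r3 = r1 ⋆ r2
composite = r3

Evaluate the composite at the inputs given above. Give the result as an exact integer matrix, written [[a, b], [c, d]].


[[-28, -12], [-4, -4]]

(y4 ⋆ y1) = [[6, -4], [2, 0]]
(y2 ⋆ y3) = [[-2, -2], [4, 0]]
((y4 ⋆ y1) ⋆ (y2 ⋆ y3)) = [[-28, -12], [-4, -4]]


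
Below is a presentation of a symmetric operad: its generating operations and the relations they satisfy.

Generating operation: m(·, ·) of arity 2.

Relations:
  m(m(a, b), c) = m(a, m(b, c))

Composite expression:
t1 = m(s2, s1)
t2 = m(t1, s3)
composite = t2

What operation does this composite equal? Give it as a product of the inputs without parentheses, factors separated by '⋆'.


s2 ⋆ s1 ⋆ s3

The m-tree's shape is irrelevant; the s-reading-order decides.
m(s2, s1) spells out as s2 ⋆ s1
m(m(s2, s1), s3) spells out as s2 ⋆ s1 ⋆ s3


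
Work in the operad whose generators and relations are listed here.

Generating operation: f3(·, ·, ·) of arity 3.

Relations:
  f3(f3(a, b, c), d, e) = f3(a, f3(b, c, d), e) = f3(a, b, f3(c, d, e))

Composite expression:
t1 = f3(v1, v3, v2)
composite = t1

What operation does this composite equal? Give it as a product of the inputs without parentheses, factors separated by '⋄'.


v1 ⋄ v3 ⋄ v2


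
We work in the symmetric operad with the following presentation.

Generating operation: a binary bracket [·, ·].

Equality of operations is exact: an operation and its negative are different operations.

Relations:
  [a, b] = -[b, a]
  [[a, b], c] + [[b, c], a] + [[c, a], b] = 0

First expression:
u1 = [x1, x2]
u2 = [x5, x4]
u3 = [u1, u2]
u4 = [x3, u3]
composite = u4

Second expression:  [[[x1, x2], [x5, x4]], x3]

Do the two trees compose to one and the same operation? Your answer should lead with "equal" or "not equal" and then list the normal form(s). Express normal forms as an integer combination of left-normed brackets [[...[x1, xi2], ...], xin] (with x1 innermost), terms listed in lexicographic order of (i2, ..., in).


not equal: they reduce to [[[[x1, x2], x4], x5], x3] - [[[[x1, x2], x5], x4], x3] and -[[[[x1, x2], x4], x5], x3] + [[[[x1, x2], x5], x4], x3]


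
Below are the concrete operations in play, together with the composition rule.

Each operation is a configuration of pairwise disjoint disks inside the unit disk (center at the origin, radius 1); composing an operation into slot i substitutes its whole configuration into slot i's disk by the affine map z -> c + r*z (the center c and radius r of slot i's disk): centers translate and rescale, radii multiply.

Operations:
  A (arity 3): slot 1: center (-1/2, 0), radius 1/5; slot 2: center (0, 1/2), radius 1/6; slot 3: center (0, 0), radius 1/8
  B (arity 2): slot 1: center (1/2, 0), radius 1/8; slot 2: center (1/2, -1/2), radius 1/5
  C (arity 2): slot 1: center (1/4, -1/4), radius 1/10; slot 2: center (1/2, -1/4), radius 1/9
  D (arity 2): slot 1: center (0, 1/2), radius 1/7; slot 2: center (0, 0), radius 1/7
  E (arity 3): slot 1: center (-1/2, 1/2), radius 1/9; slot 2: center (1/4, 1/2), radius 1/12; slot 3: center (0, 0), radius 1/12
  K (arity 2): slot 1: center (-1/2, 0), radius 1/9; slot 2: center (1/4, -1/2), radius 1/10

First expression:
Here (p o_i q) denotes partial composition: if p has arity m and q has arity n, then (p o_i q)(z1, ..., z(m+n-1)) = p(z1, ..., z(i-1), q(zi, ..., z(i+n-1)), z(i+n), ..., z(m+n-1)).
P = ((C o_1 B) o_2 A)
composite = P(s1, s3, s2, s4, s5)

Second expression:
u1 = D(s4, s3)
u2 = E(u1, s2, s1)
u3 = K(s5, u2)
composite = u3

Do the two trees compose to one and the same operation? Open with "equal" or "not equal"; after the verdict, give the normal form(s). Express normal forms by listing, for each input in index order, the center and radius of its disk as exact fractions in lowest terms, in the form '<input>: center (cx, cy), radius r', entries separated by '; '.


not equal; the first gives s1: center (3/10, -1/4), radius 1/80; s2: center (3/10, -29/100), radius 1/300; s3: center (29/100, -3/10), radius 1/250; s4: center (3/10, -3/10), radius 1/400; s5: center (1/2, -1/4), radius 1/9 and the second s1: center (1/4, -1/2), radius 1/120; s2: center (11/40, -9/20), radius 1/120; s3: center (1/5, -9/20), radius 1/630; s4: center (1/5, -4/9), radius 1/630; s5: center (-1/2, 0), radius 1/9

Normal form of the first expression: s1: center (3/10, -1/4), radius 1/80; s2: center (3/10, -29/100), radius 1/300; s3: center (29/100, -3/10), radius 1/250; s4: center (3/10, -3/10), radius 1/400; s5: center (1/2, -1/4), radius 1/9
Normal form of the second expression: s1: center (1/4, -1/2), radius 1/120; s2: center (11/40, -9/20), radius 1/120; s3: center (1/5, -9/20), radius 1/630; s4: center (1/5, -4/9), radius 1/630; s5: center (-1/2, 0), radius 1/9
They disagree, so not equal.


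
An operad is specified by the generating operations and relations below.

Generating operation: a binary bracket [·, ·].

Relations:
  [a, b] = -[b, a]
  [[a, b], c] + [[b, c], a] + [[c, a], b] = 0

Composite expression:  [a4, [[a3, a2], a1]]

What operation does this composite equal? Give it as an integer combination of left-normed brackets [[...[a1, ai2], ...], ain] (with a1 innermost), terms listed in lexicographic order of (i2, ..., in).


A multilinear Lie element is pinned by a1-initial words (a1 innermost).
Composite bracket: [a4, [[a3, a2], a1]]
The bracket unfolds into 8 signed words via [a, b] = ab - ba (2^3 = 8).
Only words starting with a1 matter:
  word a1a2a3a4 has sign -1, contributing -[[[a1, a2], a3], a4]
  word a1a3a2a4 has sign +1, contributing +[[[a1, a3], a2], a4]

-[[[a1, a2], a3], a4] + [[[a1, a3], a2], a4]
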